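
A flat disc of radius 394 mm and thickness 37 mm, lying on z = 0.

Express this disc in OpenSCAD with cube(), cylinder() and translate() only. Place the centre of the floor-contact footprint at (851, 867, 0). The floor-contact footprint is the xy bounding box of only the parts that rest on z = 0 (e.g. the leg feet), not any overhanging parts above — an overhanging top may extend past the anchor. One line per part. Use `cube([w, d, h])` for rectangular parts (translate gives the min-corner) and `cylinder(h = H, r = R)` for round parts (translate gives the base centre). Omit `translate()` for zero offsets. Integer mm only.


translate([851, 867, 0]) cylinder(h = 37, r = 394);


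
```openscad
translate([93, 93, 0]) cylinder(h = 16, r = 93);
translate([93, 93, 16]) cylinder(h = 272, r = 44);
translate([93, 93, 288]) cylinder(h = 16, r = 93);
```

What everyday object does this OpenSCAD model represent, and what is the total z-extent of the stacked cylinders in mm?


A spool. The overall height is 304 mm.

Three coaxial cylinders, large–small–large — a spool. Two 16 mm flanges and a 272 mm core give 16 + 272 + 16 = 304 mm.


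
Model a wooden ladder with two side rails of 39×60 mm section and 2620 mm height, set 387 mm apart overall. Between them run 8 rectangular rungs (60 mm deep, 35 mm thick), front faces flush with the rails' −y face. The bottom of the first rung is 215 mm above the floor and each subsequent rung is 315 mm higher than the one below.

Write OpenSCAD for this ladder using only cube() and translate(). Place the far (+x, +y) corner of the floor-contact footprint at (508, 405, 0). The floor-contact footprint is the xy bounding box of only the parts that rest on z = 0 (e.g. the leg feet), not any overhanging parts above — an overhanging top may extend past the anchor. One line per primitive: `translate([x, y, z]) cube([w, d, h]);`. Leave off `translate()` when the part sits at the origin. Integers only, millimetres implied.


// rung span = 387 - 2*39 = 309
// rung[k] z = 215 + k*315
translate([121, 345, 0]) cube([39, 60, 2620]);
translate([469, 345, 0]) cube([39, 60, 2620]);
translate([160, 345, 215]) cube([309, 60, 35]);
translate([160, 345, 530]) cube([309, 60, 35]);
translate([160, 345, 845]) cube([309, 60, 35]);
translate([160, 345, 1160]) cube([309, 60, 35]);
translate([160, 345, 1475]) cube([309, 60, 35]);
translate([160, 345, 1790]) cube([309, 60, 35]);
translate([160, 345, 2105]) cube([309, 60, 35]);
translate([160, 345, 2420]) cube([309, 60, 35]);


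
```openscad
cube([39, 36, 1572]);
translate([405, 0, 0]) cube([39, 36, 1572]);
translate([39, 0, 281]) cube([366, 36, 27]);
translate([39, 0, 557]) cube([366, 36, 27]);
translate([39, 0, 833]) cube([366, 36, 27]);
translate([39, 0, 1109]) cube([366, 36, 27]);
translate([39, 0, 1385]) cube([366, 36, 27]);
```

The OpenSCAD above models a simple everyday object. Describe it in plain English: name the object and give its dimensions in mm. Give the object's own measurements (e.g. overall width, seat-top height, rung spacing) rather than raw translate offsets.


A straight ladder. Two 39×36 mm vertical rails, 1572 mm tall, stand 444 mm apart (outside-to-outside) with their front faces coplanar on the −y side. 5 rungs, each 36 mm deep and 27 mm tall, span between the inner faces of the rails, front faces flush with the rails. The lowest rung's underside is at z = 281 mm and rungs are spaced 276 mm apart (underside to underside).


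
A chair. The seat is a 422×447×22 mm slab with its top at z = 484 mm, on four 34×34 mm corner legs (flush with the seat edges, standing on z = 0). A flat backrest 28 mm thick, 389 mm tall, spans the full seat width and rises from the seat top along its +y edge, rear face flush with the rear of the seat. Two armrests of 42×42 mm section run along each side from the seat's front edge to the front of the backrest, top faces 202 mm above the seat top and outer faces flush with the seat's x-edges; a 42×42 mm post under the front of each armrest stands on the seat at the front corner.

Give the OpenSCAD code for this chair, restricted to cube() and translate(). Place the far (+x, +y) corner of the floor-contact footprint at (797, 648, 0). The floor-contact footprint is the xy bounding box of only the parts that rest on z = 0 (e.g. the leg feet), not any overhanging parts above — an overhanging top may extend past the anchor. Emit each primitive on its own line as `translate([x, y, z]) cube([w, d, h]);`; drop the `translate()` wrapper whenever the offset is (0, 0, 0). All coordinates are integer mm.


translate([375, 201, 462]) cube([422, 447, 22]);
translate([375, 201, 0]) cube([34, 34, 462]);
translate([763, 201, 0]) cube([34, 34, 462]);
translate([375, 614, 0]) cube([34, 34, 462]);
translate([763, 614, 0]) cube([34, 34, 462]);
translate([375, 620, 484]) cube([422, 28, 389]);
translate([375, 201, 644]) cube([42, 419, 42]);
translate([755, 201, 644]) cube([42, 419, 42]);
translate([375, 201, 484]) cube([42, 42, 160]);
translate([755, 201, 484]) cube([42, 42, 160]);


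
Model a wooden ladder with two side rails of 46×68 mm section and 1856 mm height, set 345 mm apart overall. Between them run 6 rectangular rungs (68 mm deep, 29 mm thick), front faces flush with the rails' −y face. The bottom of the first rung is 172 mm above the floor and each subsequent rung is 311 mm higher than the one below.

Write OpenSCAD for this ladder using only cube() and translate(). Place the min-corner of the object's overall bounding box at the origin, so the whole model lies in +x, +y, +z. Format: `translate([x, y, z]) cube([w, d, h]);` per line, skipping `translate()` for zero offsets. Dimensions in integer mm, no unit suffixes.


// rung span = 345 - 2*46 = 253
// rung[k] z = 172 + k*311
cube([46, 68, 1856]);
translate([299, 0, 0]) cube([46, 68, 1856]);
translate([46, 0, 172]) cube([253, 68, 29]);
translate([46, 0, 483]) cube([253, 68, 29]);
translate([46, 0, 794]) cube([253, 68, 29]);
translate([46, 0, 1105]) cube([253, 68, 29]);
translate([46, 0, 1416]) cube([253, 68, 29]);
translate([46, 0, 1727]) cube([253, 68, 29]);


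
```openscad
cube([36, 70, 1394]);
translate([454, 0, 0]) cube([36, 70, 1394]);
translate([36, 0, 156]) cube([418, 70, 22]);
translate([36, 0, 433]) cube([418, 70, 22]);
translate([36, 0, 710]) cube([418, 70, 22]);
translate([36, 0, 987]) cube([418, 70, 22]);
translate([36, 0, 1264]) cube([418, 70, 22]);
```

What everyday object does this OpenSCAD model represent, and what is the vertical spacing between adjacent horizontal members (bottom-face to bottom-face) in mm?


A ladder. The rung spacing is 277 mm.

Two tall 36×70 posts with 5 short bars between them — a ladder. Adjacent rungs sit at z = 156 and z = 433, so the spacing is 433 − 156 = 277 mm.


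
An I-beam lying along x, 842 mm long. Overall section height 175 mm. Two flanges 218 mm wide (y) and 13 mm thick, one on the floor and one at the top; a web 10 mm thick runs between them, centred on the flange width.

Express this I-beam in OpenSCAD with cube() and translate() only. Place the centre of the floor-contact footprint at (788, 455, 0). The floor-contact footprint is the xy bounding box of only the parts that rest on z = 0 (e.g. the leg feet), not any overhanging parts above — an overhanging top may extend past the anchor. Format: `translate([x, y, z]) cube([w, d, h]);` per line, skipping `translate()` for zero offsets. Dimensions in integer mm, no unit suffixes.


translate([367, 346, 0]) cube([842, 218, 13]);
translate([367, 450, 13]) cube([842, 10, 149]);
translate([367, 346, 162]) cube([842, 218, 13]);


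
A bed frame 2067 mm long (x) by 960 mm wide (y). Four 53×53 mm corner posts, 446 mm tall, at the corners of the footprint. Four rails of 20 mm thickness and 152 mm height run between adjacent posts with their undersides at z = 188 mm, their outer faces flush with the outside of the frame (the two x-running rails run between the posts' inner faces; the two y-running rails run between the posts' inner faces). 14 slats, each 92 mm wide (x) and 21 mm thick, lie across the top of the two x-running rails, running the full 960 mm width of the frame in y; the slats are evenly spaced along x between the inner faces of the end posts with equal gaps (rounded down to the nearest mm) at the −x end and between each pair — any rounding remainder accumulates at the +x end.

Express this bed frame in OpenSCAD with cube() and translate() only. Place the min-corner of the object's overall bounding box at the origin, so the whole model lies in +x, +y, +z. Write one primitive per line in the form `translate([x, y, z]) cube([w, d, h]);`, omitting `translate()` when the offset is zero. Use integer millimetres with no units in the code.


cube([53, 53, 446]);
translate([0, 907, 0]) cube([53, 53, 446]);
translate([2014, 0, 0]) cube([53, 53, 446]);
translate([2014, 907, 0]) cube([53, 53, 446]);
translate([53, 0, 188]) cube([1961, 20, 152]);
translate([53, 940, 188]) cube([1961, 20, 152]);
translate([0, 53, 188]) cube([20, 854, 152]);
translate([2047, 53, 188]) cube([20, 854, 152]);
translate([97, 0, 340]) cube([92, 960, 21]);
translate([233, 0, 340]) cube([92, 960, 21]);
translate([369, 0, 340]) cube([92, 960, 21]);
translate([505, 0, 340]) cube([92, 960, 21]);
translate([641, 0, 340]) cube([92, 960, 21]);
translate([777, 0, 340]) cube([92, 960, 21]);
translate([913, 0, 340]) cube([92, 960, 21]);
translate([1049, 0, 340]) cube([92, 960, 21]);
translate([1185, 0, 340]) cube([92, 960, 21]);
translate([1321, 0, 340]) cube([92, 960, 21]);
translate([1457, 0, 340]) cube([92, 960, 21]);
translate([1593, 0, 340]) cube([92, 960, 21]);
translate([1729, 0, 340]) cube([92, 960, 21]);
translate([1865, 0, 340]) cube([92, 960, 21]);


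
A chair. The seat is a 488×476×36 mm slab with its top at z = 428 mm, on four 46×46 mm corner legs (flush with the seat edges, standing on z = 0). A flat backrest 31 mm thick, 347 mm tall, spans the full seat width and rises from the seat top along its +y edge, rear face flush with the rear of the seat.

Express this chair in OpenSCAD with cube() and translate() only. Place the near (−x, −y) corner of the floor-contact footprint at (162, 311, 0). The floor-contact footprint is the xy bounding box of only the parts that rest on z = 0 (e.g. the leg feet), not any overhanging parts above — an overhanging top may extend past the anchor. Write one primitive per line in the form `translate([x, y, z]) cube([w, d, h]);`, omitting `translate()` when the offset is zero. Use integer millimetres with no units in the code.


translate([162, 311, 392]) cube([488, 476, 36]);
translate([162, 311, 0]) cube([46, 46, 392]);
translate([604, 311, 0]) cube([46, 46, 392]);
translate([162, 741, 0]) cube([46, 46, 392]);
translate([604, 741, 0]) cube([46, 46, 392]);
translate([162, 756, 428]) cube([488, 31, 347]);


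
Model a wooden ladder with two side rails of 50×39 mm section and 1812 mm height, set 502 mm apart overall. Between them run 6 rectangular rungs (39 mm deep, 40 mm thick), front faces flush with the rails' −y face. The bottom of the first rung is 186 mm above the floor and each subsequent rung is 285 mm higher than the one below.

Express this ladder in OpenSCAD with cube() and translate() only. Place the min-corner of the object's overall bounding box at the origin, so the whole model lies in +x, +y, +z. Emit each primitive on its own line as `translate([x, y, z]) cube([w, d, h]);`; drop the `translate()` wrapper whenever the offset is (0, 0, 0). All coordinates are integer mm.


cube([50, 39, 1812]);
translate([452, 0, 0]) cube([50, 39, 1812]);
translate([50, 0, 186]) cube([402, 39, 40]);
translate([50, 0, 471]) cube([402, 39, 40]);
translate([50, 0, 756]) cube([402, 39, 40]);
translate([50, 0, 1041]) cube([402, 39, 40]);
translate([50, 0, 1326]) cube([402, 39, 40]);
translate([50, 0, 1611]) cube([402, 39, 40]);


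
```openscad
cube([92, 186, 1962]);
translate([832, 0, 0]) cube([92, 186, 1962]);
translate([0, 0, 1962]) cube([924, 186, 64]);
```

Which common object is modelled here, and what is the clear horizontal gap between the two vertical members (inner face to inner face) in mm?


A door frame. The clear opening width is 740 mm.

Two 1962 mm tall posts with a header on top — a door frame. The left jamb is 92 mm wide at x = 0; the right jamb starts at x = 832. The clear opening is 832 − 92 = 740 mm.


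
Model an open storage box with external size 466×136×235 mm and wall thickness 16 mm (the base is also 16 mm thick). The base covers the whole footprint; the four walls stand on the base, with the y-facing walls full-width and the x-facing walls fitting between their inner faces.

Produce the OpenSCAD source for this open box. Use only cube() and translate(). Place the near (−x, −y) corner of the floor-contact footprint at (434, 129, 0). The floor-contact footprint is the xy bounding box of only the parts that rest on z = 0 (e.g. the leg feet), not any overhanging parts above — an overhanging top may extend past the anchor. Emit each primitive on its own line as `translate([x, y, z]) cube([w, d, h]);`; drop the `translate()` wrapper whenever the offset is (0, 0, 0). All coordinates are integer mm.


translate([434, 129, 0]) cube([466, 136, 16]);
translate([434, 129, 16]) cube([466, 16, 219]);
translate([434, 249, 16]) cube([466, 16, 219]);
translate([434, 145, 16]) cube([16, 104, 219]);
translate([884, 145, 16]) cube([16, 104, 219]);


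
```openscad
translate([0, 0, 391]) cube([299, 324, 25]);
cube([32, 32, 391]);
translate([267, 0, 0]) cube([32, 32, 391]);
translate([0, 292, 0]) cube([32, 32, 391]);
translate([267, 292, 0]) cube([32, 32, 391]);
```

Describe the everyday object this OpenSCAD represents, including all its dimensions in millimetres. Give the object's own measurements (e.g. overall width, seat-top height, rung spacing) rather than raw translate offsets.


A simple wooden stool: a rectangular seat 299 mm (x) by 324 mm (y), 25 mm thick, top face at z = 416 mm, on four square legs, each 32×32 mm in cross-section. The legs rest on z = 0, each flush with a corner of the seat.


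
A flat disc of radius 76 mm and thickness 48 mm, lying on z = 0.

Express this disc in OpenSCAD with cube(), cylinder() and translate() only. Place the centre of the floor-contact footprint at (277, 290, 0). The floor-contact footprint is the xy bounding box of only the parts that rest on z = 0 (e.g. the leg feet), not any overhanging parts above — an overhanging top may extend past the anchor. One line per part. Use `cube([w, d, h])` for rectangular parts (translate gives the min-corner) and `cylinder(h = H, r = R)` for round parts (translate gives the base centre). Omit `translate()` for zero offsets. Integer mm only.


translate([277, 290, 0]) cylinder(h = 48, r = 76);


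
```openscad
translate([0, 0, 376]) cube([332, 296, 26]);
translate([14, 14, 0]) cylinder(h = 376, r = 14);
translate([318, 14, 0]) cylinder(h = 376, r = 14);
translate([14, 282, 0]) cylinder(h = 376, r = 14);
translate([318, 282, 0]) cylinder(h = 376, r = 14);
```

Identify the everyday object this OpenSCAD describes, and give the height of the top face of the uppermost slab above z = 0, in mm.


A stool. The seat height is 402 mm.

A 332×296×26 slab at z = 376 on four corner cylinders — a stool. The seat top is 376 + 26 = 402 mm.


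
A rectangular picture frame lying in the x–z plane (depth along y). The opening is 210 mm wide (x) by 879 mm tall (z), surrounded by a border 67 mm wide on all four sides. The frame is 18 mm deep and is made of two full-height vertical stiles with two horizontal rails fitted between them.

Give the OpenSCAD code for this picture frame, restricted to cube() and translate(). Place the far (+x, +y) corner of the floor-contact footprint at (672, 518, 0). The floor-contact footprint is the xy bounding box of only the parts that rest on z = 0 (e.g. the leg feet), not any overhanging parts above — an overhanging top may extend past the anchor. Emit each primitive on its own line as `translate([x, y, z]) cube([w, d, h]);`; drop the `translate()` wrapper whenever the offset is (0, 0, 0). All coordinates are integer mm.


translate([328, 500, 0]) cube([67, 18, 1013]);
translate([605, 500, 0]) cube([67, 18, 1013]);
translate([395, 500, 0]) cube([210, 18, 67]);
translate([395, 500, 946]) cube([210, 18, 67]);


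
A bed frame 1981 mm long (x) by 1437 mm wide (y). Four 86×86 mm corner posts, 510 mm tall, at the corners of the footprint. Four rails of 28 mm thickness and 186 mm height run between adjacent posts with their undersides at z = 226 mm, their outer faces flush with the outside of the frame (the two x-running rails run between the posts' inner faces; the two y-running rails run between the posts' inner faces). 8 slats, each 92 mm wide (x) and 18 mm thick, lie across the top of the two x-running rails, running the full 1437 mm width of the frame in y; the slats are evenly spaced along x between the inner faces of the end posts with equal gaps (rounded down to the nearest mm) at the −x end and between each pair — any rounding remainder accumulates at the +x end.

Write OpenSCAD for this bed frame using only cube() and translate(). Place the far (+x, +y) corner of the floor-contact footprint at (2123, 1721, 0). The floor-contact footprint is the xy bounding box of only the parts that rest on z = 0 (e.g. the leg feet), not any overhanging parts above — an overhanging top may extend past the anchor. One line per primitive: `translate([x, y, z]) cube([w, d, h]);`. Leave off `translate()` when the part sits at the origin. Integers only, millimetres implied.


translate([142, 284, 0]) cube([86, 86, 510]);
translate([142, 1635, 0]) cube([86, 86, 510]);
translate([2037, 284, 0]) cube([86, 86, 510]);
translate([2037, 1635, 0]) cube([86, 86, 510]);
translate([228, 284, 226]) cube([1809, 28, 186]);
translate([228, 1693, 226]) cube([1809, 28, 186]);
translate([142, 370, 226]) cube([28, 1265, 186]);
translate([2095, 370, 226]) cube([28, 1265, 186]);
translate([347, 284, 412]) cube([92, 1437, 18]);
translate([558, 284, 412]) cube([92, 1437, 18]);
translate([769, 284, 412]) cube([92, 1437, 18]);
translate([980, 284, 412]) cube([92, 1437, 18]);
translate([1191, 284, 412]) cube([92, 1437, 18]);
translate([1402, 284, 412]) cube([92, 1437, 18]);
translate([1613, 284, 412]) cube([92, 1437, 18]);
translate([1824, 284, 412]) cube([92, 1437, 18]);


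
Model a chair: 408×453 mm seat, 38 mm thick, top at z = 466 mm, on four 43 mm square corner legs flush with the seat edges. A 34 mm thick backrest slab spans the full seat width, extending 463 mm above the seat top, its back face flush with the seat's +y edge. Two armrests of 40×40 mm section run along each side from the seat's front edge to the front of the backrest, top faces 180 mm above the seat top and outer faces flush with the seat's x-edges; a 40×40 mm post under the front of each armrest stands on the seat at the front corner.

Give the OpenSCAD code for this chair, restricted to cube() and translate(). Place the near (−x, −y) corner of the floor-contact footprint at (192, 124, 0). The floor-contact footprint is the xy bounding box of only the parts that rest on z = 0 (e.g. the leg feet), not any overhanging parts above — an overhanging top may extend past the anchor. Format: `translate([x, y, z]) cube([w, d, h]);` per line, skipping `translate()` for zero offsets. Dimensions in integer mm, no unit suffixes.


// leg_h = 466 - 38 = 428
// arm post h = 180 - 40 = 140
translate([192, 124, 428]) cube([408, 453, 38]);
translate([192, 124, 0]) cube([43, 43, 428]);
translate([557, 124, 0]) cube([43, 43, 428]);
translate([192, 534, 0]) cube([43, 43, 428]);
translate([557, 534, 0]) cube([43, 43, 428]);
translate([192, 543, 466]) cube([408, 34, 463]);
translate([192, 124, 606]) cube([40, 419, 40]);
translate([560, 124, 606]) cube([40, 419, 40]);
translate([192, 124, 466]) cube([40, 40, 140]);
translate([560, 124, 466]) cube([40, 40, 140]);


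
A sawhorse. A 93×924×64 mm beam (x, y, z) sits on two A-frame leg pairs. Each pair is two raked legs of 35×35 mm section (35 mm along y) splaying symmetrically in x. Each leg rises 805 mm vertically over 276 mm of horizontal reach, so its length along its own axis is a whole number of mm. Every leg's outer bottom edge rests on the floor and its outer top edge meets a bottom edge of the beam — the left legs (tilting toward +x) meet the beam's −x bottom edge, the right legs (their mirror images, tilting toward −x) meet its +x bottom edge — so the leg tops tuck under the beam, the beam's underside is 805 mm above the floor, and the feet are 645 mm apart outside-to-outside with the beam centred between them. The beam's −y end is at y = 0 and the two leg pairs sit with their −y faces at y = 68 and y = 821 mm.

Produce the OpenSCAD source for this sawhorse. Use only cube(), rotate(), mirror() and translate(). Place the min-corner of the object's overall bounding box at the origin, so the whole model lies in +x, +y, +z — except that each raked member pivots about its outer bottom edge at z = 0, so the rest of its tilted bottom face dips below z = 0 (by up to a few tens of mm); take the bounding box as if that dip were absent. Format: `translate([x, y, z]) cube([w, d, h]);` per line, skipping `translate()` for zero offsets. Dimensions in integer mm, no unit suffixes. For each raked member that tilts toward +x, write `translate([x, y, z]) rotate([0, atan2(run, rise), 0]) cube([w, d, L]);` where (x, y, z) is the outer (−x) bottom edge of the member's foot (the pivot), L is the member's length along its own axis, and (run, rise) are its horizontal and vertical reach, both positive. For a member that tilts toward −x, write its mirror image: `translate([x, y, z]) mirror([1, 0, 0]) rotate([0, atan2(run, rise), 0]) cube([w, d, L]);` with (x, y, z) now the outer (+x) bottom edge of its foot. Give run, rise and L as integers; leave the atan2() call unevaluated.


translate([276, 0, 805]) cube([93, 924, 64]);
translate([0, 68, 0]) rotate([0, atan2(276, 805), 0]) cube([35, 35, 851]);
translate([645, 68, 0]) mirror([1, 0, 0]) rotate([0, atan2(276, 805), 0]) cube([35, 35, 851]);
translate([0, 821, 0]) rotate([0, atan2(276, 805), 0]) cube([35, 35, 851]);
translate([645, 821, 0]) mirror([1, 0, 0]) rotate([0, atan2(276, 805), 0]) cube([35, 35, 851]);


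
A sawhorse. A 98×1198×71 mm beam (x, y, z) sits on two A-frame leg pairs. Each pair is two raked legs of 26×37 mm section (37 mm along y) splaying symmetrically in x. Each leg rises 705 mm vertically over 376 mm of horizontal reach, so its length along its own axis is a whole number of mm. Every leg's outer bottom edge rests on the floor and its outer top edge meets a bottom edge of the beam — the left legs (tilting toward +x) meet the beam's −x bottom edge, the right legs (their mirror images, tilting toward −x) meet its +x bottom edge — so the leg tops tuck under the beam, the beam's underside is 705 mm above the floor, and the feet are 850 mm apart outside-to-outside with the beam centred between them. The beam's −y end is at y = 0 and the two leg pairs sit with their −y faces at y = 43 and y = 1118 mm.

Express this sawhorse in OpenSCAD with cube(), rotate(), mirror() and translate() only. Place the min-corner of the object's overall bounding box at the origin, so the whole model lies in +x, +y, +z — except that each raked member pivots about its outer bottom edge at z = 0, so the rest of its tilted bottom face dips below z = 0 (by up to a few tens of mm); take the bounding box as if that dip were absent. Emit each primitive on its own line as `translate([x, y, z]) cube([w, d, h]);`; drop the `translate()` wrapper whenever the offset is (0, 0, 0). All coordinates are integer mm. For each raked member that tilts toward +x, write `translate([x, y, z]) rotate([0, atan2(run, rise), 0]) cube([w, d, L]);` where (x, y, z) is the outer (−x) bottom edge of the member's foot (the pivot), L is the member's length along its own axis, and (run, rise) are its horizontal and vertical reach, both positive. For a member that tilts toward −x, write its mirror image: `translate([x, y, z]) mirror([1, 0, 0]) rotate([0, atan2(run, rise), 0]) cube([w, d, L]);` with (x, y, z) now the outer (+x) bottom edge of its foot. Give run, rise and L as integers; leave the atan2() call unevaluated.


translate([376, 0, 705]) cube([98, 1198, 71]);
translate([0, 43, 0]) rotate([0, atan2(376, 705), 0]) cube([26, 37, 799]);
translate([850, 43, 0]) mirror([1, 0, 0]) rotate([0, atan2(376, 705), 0]) cube([26, 37, 799]);
translate([0, 1118, 0]) rotate([0, atan2(376, 705), 0]) cube([26, 37, 799]);
translate([850, 1118, 0]) mirror([1, 0, 0]) rotate([0, atan2(376, 705), 0]) cube([26, 37, 799]);


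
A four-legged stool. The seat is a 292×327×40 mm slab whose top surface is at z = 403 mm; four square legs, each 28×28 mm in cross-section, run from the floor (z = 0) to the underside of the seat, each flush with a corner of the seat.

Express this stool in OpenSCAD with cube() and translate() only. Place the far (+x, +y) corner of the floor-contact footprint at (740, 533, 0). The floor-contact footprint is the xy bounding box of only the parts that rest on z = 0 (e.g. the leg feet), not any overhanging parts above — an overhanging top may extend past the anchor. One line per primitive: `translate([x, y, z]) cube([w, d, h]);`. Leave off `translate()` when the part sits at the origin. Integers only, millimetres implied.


// leg_h = 403 - 40 = 363
translate([448, 206, 363]) cube([292, 327, 40]);
translate([448, 206, 0]) cube([28, 28, 363]);
translate([712, 206, 0]) cube([28, 28, 363]);
translate([448, 505, 0]) cube([28, 28, 363]);
translate([712, 505, 0]) cube([28, 28, 363]);


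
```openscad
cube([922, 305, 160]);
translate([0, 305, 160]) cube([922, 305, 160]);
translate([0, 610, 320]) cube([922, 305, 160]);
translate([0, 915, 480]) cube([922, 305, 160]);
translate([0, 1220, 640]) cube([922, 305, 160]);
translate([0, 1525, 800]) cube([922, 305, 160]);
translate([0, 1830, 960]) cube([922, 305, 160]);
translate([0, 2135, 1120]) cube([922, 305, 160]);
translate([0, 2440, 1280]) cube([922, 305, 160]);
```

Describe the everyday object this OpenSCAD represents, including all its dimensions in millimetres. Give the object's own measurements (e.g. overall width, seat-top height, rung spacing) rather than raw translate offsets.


A straight staircase of 9 solid steps. Each step is 922 mm wide (x), 305 mm deep (y, the going) and 160 mm tall (the rise). The first step rests on the floor; each subsequent step sits one going further in +y and one rise higher in +z, directly behind and above the previous step with no overlap.


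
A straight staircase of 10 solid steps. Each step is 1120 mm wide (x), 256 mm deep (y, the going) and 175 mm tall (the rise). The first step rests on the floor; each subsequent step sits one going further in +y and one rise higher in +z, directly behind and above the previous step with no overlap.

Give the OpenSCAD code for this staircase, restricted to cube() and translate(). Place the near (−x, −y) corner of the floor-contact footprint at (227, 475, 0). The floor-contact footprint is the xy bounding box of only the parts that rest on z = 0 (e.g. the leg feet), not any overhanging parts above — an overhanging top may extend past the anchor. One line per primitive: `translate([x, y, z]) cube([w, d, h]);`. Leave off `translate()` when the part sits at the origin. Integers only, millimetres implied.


translate([227, 475, 0]) cube([1120, 256, 175]);
translate([227, 731, 175]) cube([1120, 256, 175]);
translate([227, 987, 350]) cube([1120, 256, 175]);
translate([227, 1243, 525]) cube([1120, 256, 175]);
translate([227, 1499, 700]) cube([1120, 256, 175]);
translate([227, 1755, 875]) cube([1120, 256, 175]);
translate([227, 2011, 1050]) cube([1120, 256, 175]);
translate([227, 2267, 1225]) cube([1120, 256, 175]);
translate([227, 2523, 1400]) cube([1120, 256, 175]);
translate([227, 2779, 1575]) cube([1120, 256, 175]);


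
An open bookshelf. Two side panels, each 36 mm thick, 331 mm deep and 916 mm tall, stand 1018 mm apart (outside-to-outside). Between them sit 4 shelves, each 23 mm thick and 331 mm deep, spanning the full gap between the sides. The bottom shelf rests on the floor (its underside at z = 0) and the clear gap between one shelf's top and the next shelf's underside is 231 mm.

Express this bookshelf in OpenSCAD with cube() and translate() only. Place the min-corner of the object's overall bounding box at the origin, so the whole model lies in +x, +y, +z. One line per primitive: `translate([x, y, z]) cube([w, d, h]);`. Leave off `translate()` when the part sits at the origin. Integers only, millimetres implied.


cube([36, 331, 916]);
translate([982, 0, 0]) cube([36, 331, 916]);
translate([36, 0, 0]) cube([946, 331, 23]);
translate([36, 0, 254]) cube([946, 331, 23]);
translate([36, 0, 508]) cube([946, 331, 23]);
translate([36, 0, 762]) cube([946, 331, 23]);


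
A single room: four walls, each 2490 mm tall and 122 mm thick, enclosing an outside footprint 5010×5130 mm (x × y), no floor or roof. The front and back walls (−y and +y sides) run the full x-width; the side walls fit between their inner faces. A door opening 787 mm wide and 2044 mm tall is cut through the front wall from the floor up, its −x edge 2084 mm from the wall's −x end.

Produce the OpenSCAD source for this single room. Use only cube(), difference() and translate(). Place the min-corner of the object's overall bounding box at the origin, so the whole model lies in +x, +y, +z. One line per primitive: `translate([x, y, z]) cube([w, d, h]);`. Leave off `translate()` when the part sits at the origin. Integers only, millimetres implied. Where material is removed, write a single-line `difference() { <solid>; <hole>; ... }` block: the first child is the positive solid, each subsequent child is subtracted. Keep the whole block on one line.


difference() { cube([5010, 122, 2490]); translate([2084, 0, 0]) cube([787, 122, 2044]); }
translate([0, 5008, 0]) cube([5010, 122, 2490]);
translate([0, 122, 0]) cube([122, 4886, 2490]);
translate([4888, 122, 0]) cube([122, 4886, 2490]);


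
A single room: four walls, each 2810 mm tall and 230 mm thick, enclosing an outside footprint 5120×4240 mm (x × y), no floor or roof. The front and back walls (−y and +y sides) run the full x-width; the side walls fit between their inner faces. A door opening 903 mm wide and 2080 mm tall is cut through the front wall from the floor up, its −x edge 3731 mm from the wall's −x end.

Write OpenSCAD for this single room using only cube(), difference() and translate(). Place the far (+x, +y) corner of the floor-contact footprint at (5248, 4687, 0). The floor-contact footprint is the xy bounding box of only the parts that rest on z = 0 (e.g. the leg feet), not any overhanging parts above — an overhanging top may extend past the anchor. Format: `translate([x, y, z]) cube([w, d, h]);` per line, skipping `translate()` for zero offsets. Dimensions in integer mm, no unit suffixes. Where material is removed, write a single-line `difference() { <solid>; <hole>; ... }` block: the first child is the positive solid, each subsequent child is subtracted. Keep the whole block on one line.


difference() { translate([128, 447, 0]) cube([5120, 230, 2810]); translate([3859, 447, 0]) cube([903, 230, 2080]); }
translate([128, 4457, 0]) cube([5120, 230, 2810]);
translate([128, 677, 0]) cube([230, 3780, 2810]);
translate([5018, 677, 0]) cube([230, 3780, 2810]);


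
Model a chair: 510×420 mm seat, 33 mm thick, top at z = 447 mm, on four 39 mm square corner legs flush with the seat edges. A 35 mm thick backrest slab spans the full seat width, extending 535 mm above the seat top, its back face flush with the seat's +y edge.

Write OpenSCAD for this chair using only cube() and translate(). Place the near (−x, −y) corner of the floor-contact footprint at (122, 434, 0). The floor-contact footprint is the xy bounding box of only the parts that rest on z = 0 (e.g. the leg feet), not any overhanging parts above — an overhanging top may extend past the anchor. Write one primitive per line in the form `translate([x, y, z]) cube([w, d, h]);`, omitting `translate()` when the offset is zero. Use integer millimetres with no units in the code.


// leg_h = 447 - 33 = 414
translate([122, 434, 414]) cube([510, 420, 33]);
translate([122, 434, 0]) cube([39, 39, 414]);
translate([593, 434, 0]) cube([39, 39, 414]);
translate([122, 815, 0]) cube([39, 39, 414]);
translate([593, 815, 0]) cube([39, 39, 414]);
translate([122, 819, 447]) cube([510, 35, 535]);


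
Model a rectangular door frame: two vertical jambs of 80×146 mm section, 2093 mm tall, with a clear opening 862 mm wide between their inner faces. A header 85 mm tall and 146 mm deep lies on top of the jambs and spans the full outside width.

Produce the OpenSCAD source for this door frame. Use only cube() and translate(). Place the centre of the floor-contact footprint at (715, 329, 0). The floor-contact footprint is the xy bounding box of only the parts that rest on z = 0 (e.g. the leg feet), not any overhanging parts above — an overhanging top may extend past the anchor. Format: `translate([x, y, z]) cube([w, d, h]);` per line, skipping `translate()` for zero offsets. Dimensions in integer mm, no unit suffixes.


translate([204, 256, 0]) cube([80, 146, 2093]);
translate([1146, 256, 0]) cube([80, 146, 2093]);
translate([204, 256, 2093]) cube([1022, 146, 85]);


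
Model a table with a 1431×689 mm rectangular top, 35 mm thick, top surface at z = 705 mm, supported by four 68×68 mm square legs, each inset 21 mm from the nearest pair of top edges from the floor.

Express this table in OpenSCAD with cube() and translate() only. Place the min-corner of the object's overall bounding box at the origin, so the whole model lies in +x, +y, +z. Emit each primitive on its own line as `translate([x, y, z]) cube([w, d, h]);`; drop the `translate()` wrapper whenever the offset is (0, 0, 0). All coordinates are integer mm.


translate([0, 0, 670]) cube([1431, 689, 35]);
translate([21, 21, 0]) cube([68, 68, 670]);
translate([1342, 21, 0]) cube([68, 68, 670]);
translate([21, 600, 0]) cube([68, 68, 670]);
translate([1342, 600, 0]) cube([68, 68, 670]);


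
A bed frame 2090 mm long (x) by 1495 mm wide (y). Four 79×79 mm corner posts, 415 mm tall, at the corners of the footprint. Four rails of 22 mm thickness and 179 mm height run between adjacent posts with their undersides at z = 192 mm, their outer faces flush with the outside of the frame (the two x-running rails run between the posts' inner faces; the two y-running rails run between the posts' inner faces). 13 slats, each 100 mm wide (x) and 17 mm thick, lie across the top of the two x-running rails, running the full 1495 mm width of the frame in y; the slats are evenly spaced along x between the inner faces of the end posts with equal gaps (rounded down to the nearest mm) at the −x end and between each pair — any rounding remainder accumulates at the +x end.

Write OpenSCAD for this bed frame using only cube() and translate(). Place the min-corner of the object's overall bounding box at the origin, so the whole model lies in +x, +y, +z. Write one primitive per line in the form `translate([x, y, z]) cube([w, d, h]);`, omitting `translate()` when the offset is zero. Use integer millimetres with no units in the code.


cube([79, 79, 415]);
translate([0, 1416, 0]) cube([79, 79, 415]);
translate([2011, 0, 0]) cube([79, 79, 415]);
translate([2011, 1416, 0]) cube([79, 79, 415]);
translate([79, 0, 192]) cube([1932, 22, 179]);
translate([79, 1473, 192]) cube([1932, 22, 179]);
translate([0, 79, 192]) cube([22, 1337, 179]);
translate([2068, 79, 192]) cube([22, 1337, 179]);
translate([124, 0, 371]) cube([100, 1495, 17]);
translate([269, 0, 371]) cube([100, 1495, 17]);
translate([414, 0, 371]) cube([100, 1495, 17]);
translate([559, 0, 371]) cube([100, 1495, 17]);
translate([704, 0, 371]) cube([100, 1495, 17]);
translate([849, 0, 371]) cube([100, 1495, 17]);
translate([994, 0, 371]) cube([100, 1495, 17]);
translate([1139, 0, 371]) cube([100, 1495, 17]);
translate([1284, 0, 371]) cube([100, 1495, 17]);
translate([1429, 0, 371]) cube([100, 1495, 17]);
translate([1574, 0, 371]) cube([100, 1495, 17]);
translate([1719, 0, 371]) cube([100, 1495, 17]);
translate([1864, 0, 371]) cube([100, 1495, 17]);


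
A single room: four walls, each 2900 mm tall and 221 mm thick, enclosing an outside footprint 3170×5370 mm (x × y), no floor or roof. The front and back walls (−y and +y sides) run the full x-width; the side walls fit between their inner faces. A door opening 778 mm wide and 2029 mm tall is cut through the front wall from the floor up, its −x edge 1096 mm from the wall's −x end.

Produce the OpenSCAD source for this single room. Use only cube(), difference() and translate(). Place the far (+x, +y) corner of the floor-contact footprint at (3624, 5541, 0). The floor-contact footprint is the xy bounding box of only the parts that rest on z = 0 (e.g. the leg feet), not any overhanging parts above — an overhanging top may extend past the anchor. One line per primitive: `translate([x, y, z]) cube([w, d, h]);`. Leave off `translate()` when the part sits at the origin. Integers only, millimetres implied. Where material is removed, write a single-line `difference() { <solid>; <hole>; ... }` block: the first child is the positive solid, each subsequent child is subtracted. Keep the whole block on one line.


difference() { translate([454, 171, 0]) cube([3170, 221, 2900]); translate([1550, 171, 0]) cube([778, 221, 2029]); }
translate([454, 5320, 0]) cube([3170, 221, 2900]);
translate([454, 392, 0]) cube([221, 4928, 2900]);
translate([3403, 392, 0]) cube([221, 4928, 2900]);


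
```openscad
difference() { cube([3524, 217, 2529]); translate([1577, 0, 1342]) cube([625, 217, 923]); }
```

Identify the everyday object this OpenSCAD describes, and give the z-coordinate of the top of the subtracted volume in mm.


A wall with a window opening. The window head height is 2265 mm.

A wall with a rectangular opening subtracted — a window. Sill at z = 1342, opening 923 mm tall, so the head is at 1342 + 923 = 2265 mm.


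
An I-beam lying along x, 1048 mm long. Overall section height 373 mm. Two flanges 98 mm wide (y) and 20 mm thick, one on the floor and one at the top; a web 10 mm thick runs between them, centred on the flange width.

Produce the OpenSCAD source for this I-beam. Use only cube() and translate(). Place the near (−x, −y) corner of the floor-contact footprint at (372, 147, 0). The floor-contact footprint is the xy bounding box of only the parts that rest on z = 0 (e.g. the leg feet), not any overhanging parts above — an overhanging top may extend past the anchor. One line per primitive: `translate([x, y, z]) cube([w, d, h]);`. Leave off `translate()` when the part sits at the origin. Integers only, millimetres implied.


translate([372, 147, 0]) cube([1048, 98, 20]);
translate([372, 191, 20]) cube([1048, 10, 333]);
translate([372, 147, 353]) cube([1048, 98, 20]);


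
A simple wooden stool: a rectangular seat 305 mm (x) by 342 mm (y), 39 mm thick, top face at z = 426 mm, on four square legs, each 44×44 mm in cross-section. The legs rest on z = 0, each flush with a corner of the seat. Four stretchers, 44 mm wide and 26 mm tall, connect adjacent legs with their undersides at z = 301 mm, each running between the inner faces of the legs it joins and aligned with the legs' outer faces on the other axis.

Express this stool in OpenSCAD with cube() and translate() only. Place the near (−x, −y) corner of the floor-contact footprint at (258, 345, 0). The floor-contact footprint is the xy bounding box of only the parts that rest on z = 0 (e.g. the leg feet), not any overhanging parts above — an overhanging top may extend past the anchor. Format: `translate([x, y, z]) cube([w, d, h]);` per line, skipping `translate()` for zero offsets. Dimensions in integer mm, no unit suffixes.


translate([258, 345, 387]) cube([305, 342, 39]);
translate([258, 345, 0]) cube([44, 44, 387]);
translate([519, 345, 0]) cube([44, 44, 387]);
translate([258, 643, 0]) cube([44, 44, 387]);
translate([519, 643, 0]) cube([44, 44, 387]);
translate([302, 345, 301]) cube([217, 44, 26]);
translate([302, 643, 301]) cube([217, 44, 26]);
translate([258, 389, 301]) cube([44, 254, 26]);
translate([519, 389, 301]) cube([44, 254, 26]);
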